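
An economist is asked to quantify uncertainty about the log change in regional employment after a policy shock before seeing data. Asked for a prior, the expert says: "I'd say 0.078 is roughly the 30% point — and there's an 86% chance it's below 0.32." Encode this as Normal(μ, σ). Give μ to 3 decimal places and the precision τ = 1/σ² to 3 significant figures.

μ = 0.157, τ = 44

The p-quantile of Normal(μ,σ) is μ + z_p·σ, with z_{0.3} = -0.5244 and z_{0.86} = 1.08.
Eliminate σ: μ = (z₂·x₁ − z₁·x₂)/(z₂ − z₁) = (1.08·0.078 − (-0.5244)·0.32)/1.605 = 0.157.
Then σ = (x₂ − x₁)/(z₂ − z₁) = (0.32 − 0.078)/1.605 = 0.151.
Precision τ = 1/σ² = 1/0.1508² = 44.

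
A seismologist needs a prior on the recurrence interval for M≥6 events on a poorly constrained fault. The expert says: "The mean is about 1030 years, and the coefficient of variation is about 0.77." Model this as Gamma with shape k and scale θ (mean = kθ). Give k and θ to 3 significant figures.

For Gamma(k, scale θ): mean = kθ, variance = kθ², so CV = 1/√k.
CV = 0.77, hence k = 1/CV² = 1.69.
Then θ = mean/k = 1030/1.69 = 611.

k ≈ 1.69, θ ≈ 611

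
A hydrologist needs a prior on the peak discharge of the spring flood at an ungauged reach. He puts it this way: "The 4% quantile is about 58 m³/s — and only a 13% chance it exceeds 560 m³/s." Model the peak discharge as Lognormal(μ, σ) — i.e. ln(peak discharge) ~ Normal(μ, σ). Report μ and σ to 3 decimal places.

If T ~ Lognormal(μ,σ) then ln T ~ Normal(μ,σ), so the p-quantile of ln T is μ + z_p·σ.
ln(58) = 4.06 and ln(560) = 6.328; z_{0.04} = -1.751, z_{0.87} = 1.126.
σ = (6.328 − 4.06)/(1.126 − (-1.751)) = 0.788.
μ = 4.06 − (-1.751)·0.788 = 5.440.

μ ≈ 5.440, σ ≈ 0.788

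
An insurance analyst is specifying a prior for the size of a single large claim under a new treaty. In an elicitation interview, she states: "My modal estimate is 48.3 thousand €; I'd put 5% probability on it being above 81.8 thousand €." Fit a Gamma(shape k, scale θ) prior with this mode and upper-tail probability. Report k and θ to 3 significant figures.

k ≈ 11.1, θ ≈ 4.8

Gamma(k,θ) with k>1 has mode (k−1)θ, so θ = 48.3/(k−1).
Need P(X < 81.8) = 0.95 with θ tied to k this way. Start at k = 2, θ = 48.3: P(X<81.8) ≈ 0.505.
Too low — raise k to concentrate. Iterating converges to k ≈ 11.1.
Then θ = 48.3/(11.1−1) ≈ 4.8.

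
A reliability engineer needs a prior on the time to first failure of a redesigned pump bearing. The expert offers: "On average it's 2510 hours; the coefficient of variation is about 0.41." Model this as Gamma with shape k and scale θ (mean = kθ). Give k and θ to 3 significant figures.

k ≈ 5.95, θ ≈ 422

For Gamma(k, scale θ): mean = kθ, variance = kθ², so CV = 1/√k.
CV = 0.41, hence k = 1/CV² = 5.95.
Then θ = mean/k = 2510/5.95 = 422.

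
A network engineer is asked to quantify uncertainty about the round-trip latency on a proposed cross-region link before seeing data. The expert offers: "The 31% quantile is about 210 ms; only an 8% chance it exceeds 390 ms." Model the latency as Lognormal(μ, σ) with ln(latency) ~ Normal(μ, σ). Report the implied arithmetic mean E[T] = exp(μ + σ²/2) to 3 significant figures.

If T ~ Lognormal(μ,σ) then ln T ~ Normal(μ,σ), so the p-quantile of ln T is μ + z_p·σ.
ln(210) = 5.347 and ln(390) = 5.966; z_{0.31} = -0.4959, z_{0.92} = 1.405.
σ = (5.966 − 5.347)/(1.405 − (-0.4959)) = 0.326.
μ = 5.347 − (-0.4959)·0.326 = 5.509.
E[T] = exp(μ + σ²/2) = exp(5.509 + 0.0530) = 260 ms.

E[T] ≈ 260 ms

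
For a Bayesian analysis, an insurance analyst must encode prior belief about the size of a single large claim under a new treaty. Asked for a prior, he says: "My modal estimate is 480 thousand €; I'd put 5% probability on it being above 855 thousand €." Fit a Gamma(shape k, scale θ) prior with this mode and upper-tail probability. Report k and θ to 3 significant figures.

Gamma(k,θ) with k>1 has mode (k−1)θ, so θ = 480/(k−1).
Need P(X < 855) = 0.95 with θ tied to k this way. Start at k = 2, θ = 480: P(X<855) ≈ 0.532.
Too low — raise k to concentrate. Iterating converges to k ≈ 9.36.
Then θ = 480/(9.36−1) ≈ 57.4.

k ≈ 9.36, θ ≈ 57.4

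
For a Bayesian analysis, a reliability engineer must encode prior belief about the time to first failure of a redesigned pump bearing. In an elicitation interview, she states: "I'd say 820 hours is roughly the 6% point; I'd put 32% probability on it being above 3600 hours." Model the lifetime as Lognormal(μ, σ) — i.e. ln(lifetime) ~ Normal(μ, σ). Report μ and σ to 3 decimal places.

If T ~ Lognormal(μ,σ) then ln T ~ Normal(μ,σ), so the p-quantile of ln T is μ + z_p·σ.
ln(820) = 6.709 and ln(3600) = 8.189; z_{0.06} = -1.555, z_{0.68} = 0.4677.
σ = (8.189 − 6.709)/(0.4677 − (-1.555)) = 0.731.
μ = 6.709 − (-1.555)·0.731 = 7.847.

μ ≈ 7.847, σ ≈ 0.731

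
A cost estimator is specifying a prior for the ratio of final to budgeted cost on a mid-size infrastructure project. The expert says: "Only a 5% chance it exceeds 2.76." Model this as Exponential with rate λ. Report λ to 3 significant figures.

P(T > 2.76) = e^(−λ·2.76) = 0.05, so λ = −ln(0.05)/2.76 = 1.09.

λ ≈ 1.09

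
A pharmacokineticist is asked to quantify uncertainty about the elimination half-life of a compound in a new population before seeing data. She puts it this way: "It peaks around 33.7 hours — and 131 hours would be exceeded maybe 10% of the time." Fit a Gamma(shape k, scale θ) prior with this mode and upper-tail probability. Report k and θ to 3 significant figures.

Gamma(k,θ) with k>1 has mode (k−1)θ, so θ = 33.7/(k−1).
Need P(X < 131) = 0.9 with θ tied to k this way. Start at k = 2, θ = 33.7: P(X<131) ≈ 0.900.
Too low — raise k to concentrate. Iterating converges to k ≈ 2.
Then θ = 33.7/(2−1) ≈ 33.7.

k ≈ 2, θ ≈ 33.7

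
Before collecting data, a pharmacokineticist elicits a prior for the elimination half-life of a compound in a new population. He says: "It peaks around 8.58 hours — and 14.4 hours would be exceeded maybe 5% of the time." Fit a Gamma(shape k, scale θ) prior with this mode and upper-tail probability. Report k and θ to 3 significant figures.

k ≈ 11.4, θ ≈ 0.824

Gamma(k,θ) with k>1 has mode (k−1)θ, so θ = 8.58/(k−1).
Need P(X < 14.4) = 0.95 with θ tied to k this way. Start at k = 2, θ = 8.58: P(X<14.4) ≈ 0.500.
Too low — raise k to concentrate. Iterating converges to k ≈ 11.4.
Then θ = 8.58/(11.4−1) ≈ 0.824.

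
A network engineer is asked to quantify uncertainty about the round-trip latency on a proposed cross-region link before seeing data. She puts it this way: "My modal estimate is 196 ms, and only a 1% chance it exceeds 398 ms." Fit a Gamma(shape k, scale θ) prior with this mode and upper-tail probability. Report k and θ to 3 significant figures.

Gamma(k,θ) with k>1 has mode (k−1)θ, so θ = 196/(k−1).
Need P(X < 398) = 0.99 with θ tied to k this way. Start at k = 2, θ = 196: P(X<398) ≈ 0.602.
Too low — raise k to concentrate. Iterating converges to k ≈ 10.8.
Then θ = 196/(10.8−1) ≈ 20.1.

k ≈ 10.8, θ ≈ 20.1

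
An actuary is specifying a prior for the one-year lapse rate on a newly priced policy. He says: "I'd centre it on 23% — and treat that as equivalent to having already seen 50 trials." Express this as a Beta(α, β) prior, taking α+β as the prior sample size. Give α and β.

α = 11.5, β = 38.5

Under the effective-sample-size interpretation, Beta(α, β) has prior mean α/(α+β) and prior sample size α+β.
So α+β = 50 and α/(α+β) = 0.23, giving α = 0.23·50 = 11.5 and β = 50 − 11.5 = 38.5.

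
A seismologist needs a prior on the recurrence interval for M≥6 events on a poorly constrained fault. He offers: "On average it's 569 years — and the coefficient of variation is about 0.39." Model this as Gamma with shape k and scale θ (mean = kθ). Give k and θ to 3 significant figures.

For Gamma(k, scale θ): mean = kθ, variance = kθ², so CV = 1/√k.
CV = 0.39, hence k = 1/CV² = 6.57.
Then θ = mean/k = 569/6.57 = 86.5.

k ≈ 6.57, θ ≈ 86.5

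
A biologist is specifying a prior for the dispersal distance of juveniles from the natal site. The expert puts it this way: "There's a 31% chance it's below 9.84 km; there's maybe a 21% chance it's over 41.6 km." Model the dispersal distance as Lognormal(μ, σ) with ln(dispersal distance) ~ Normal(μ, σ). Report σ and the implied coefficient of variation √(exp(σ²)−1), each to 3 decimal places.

σ ≈ 1.107, CV ≈ 1.551

If T ~ Lognormal(μ,σ) then ln T ~ Normal(μ,σ), so the p-quantile of ln T is μ + z_p·σ.
ln(9.84) = 2.286 and ln(41.6) = 3.728; z_{0.31} = -0.4959, z_{0.79} = 0.8064.
σ = (3.728 − 2.286)/(0.8064 − (-0.4959)) = 1.107.
μ = 2.286 − (-0.4959)·1.107 = 2.835.
CV = √(exp(σ²)−1) = √(exp(1.2255)−1) = 1.551.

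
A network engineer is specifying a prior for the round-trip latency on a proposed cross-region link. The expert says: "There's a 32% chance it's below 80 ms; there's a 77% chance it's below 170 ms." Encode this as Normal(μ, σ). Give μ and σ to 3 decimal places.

μ = 114.887, σ = 74.593

The p-quantile of Normal(μ,σ) is μ + z_p·σ, with z_{0.32} = -0.4677 and z_{0.77} = 0.7388.
Eliminate σ: μ = (z₂·x₁ − z₁·x₂)/(z₂ − z₁) = (0.7388·80 − (-0.4677)·170)/1.207 = 114.887.
Then σ = (x₂ − x₁)/(z₂ − z₁) = (170 − 80)/1.207 = 74.593.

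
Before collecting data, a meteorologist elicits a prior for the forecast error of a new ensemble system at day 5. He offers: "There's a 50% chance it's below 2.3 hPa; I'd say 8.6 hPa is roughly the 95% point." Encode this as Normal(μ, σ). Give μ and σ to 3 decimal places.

μ = 2.300, σ = 3.830

For Normal(μ,σ), the p-quantile is μ + z_p·σ. Here z_{0.5} = 0, z_{0.95} = 1.645.
So 2.3 = μ + 0σ and 8.6 = μ + 1.645σ.
Subtracting: σ = (8.6 − 2.3)/(1.645 − (0)) = 3.830.
Then μ = 2.3 − (0)·3.830 = 2.300.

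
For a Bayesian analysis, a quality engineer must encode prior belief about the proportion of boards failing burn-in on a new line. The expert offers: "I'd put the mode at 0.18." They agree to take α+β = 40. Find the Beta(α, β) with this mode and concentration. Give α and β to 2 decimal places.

For α,β > 1 the Beta mode is (α−1)/(α+β−2). With α+β = 40, the mode is (α−1)/38.
Set (α−1)/38 = 0.18 → α = 1 + 0.18·38 = 7.84.
β = 40 − α = 32.16.

α = 7.84, β = 32.16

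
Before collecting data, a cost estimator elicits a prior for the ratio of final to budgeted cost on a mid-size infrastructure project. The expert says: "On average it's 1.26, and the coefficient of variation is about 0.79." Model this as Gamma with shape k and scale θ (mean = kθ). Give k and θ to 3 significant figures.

k ≈ 1.6, θ ≈ 0.786

For Gamma(k, scale θ): mean = kθ, variance = kθ², so CV = 1/√k.
CV = 0.79, hence k = 1/CV² = 1.6.
Then θ = mean/k = 1.26/1.6 = 0.786.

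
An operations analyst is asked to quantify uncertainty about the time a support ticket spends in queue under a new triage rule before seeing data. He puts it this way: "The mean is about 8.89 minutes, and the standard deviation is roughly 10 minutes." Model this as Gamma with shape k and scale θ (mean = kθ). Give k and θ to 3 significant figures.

For Gamma(k, scale θ): mean = kθ, variance = kθ², so CV = 1/√k.
CV = SD/mean = 10/8.89 = 1.125, hence k = 1/CV² = 0.79.
Then θ = mean/k = 8.89/0.79 = 11.2.

k ≈ 0.79, θ ≈ 11.2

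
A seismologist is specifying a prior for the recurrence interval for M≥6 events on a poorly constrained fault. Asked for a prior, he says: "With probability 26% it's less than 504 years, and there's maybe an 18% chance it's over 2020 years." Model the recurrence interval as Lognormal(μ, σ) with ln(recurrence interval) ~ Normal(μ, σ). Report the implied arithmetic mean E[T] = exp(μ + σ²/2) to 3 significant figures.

E[T] ≈ 1330 years

If T ~ Lognormal(μ,σ) then ln T ~ Normal(μ,σ), so the p-quantile of ln T is μ + z_p·σ.
ln(504) = 6.223 and ln(2020) = 7.611; z_{0.26} = -0.6433, z_{0.82} = 0.9154.
σ = (7.611 − 6.223)/(0.9154 − (-0.6433)) = 0.891.
μ = 6.223 − (-0.6433)·0.891 = 6.796.
E[T] = exp(μ + σ²/2) = exp(6.796 + 0.3966) = 1330 years.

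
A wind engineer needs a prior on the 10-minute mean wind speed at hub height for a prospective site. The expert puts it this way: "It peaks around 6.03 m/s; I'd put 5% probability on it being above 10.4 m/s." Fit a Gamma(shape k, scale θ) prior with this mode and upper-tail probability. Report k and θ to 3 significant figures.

k ≈ 10.4, θ ≈ 0.642

Gamma(k,θ) with k>1 has mode (k−1)θ, so θ = 6.03/(k−1).
Need P(X < 10.4) = 0.95 with θ tied to k this way. Start at k = 2, θ = 6.03: P(X<10.4) ≈ 0.514.
Too low — raise k to concentrate. Iterating converges to k ≈ 10.4.
Then θ = 6.03/(10.4−1) ≈ 0.642.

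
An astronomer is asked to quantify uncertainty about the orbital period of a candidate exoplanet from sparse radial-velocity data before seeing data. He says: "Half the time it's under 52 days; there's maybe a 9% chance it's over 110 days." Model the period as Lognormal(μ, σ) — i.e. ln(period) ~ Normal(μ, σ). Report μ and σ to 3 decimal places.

If T ~ Lognormal(μ,σ) then ln T ~ Normal(μ,σ), so the p-quantile of ln T is μ + z_p·σ.
ln(52) = 3.951 and ln(110) = 4.7; z_{0.5} = 0, z_{0.91} = 1.341.
σ = (4.7 − 3.951)/(1.341 − (0)) = 0.559.
μ = 3.951 − (0)·0.559 = 3.951.

μ ≈ 3.951, σ ≈ 0.559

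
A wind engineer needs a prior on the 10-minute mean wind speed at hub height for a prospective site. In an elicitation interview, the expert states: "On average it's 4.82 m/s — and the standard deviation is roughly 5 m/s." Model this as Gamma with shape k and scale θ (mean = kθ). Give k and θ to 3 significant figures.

k ≈ 0.929, θ ≈ 5.19

For Gamma(k, scale θ): mean = kθ, variance = kθ², so CV = 1/√k.
CV = SD/mean = 5/4.82 = 1.037, hence k = 1/CV² = 0.929.
Then θ = mean/k = 4.82/0.929 = 5.19.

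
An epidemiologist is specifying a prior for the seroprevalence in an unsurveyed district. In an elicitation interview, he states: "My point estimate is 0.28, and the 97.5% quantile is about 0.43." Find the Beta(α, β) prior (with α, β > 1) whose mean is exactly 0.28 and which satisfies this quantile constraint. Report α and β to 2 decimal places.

With mean 0.28 fixed, write α = 0.28s, β = 0.72s where s = α+β.
Need P(θ < 0.43) = 0.975 under Beta(0.28s, 0.72s). Normal approximation: (q−m)/√(m(1−m)/s) ≈ z_{0.975} = 1.96, so s ≈ 0.28·0.72·(1.96)²/(0.43−0.28)² = 34.4.
At s = 34.4: P(θ<0.43) ≈ 0.969. Adjusting to match 0.975 gives s ≈ 38.37.
So α = 0.28·38.37 ≈ 10.74, β = 0.72·38.37 ≈ 27.63.

α ≈ 10.74, β ≈ 27.63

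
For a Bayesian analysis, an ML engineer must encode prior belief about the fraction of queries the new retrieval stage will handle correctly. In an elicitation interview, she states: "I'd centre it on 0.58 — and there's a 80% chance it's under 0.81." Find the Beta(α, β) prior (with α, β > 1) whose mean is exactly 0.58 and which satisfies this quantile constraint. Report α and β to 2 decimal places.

With mean 0.58 fixed, write α = 0.58s, β = 0.42s where s = α+β.
Need P(θ < 0.81) = 0.8 under Beta(0.58s, 0.42s). Normal approximation: (q−m)/√(m(1−m)/s) ≈ z_{0.8} = 0.842, so s ≈ 0.58·0.42·(0.842)²/(0.81−0.58)² = 3.3.
At s = 3.3: P(θ<0.81) ≈ 0.795. Adjusting to match 0.8 gives s ≈ 3.36.
So α = 0.58·3.36 ≈ 1.95, β = 0.42·3.36 ≈ 1.41.

α ≈ 1.95, β ≈ 1.41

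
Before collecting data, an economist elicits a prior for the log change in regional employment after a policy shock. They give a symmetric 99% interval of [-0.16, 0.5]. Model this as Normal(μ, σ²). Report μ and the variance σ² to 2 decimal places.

μ = 0.17, σ² = 0.02

A symmetric 99% interval runs μ ± z·σ with z = 2.576.
Half-width = 0.33, so σ = 0.33/2.576 = 0.128 and σ² = 0.02.
μ is the interval midpoint, 0.17.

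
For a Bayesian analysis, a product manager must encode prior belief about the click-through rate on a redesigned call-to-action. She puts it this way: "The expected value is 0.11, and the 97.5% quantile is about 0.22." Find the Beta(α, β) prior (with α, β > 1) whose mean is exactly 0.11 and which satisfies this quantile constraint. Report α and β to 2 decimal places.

With mean 0.11 fixed, write α = 0.11s, β = 0.89s where s = α+β.
Need P(θ < 0.22) = 0.975 under Beta(0.11s, 0.89s). Normal approximation: (q−m)/√(m(1−m)/s) ≈ z_{0.975} = 1.96, so s ≈ 0.11·0.89·(1.96)²/(0.22−0.11)² = 31.1.
At s = 31.1: P(θ<0.22) ≈ 0.958. Adjusting to match 0.975 gives s ≈ 41.52.
So α = 0.11·41.52 ≈ 4.57, β = 0.89·41.52 ≈ 36.96.

α ≈ 4.57, β ≈ 36.96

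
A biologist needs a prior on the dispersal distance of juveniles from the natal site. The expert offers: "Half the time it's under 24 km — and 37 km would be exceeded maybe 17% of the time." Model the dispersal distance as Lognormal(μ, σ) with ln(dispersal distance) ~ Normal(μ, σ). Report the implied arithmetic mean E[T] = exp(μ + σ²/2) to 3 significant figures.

If T ~ Lognormal(μ,σ) then ln T ~ Normal(μ,σ), so the p-quantile of ln T is μ + z_p·σ.
ln(24) = 3.178 and ln(37) = 3.611; z_{0.5} = 0, z_{0.83} = 0.9542.
σ = (3.611 − 3.178)/(0.9542 − (0)) = 0.454.
μ = 3.178 − (0)·0.454 = 3.178.
E[T] = exp(μ + σ²/2) = exp(3.178 + 0.1029) = 26.6 km.

E[T] ≈ 26.6 km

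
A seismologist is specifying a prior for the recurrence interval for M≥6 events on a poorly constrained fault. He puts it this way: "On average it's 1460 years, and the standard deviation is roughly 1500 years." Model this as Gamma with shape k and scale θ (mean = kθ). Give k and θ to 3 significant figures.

k ≈ 0.947, θ ≈ 1540

For Gamma(k, scale θ): mean = kθ, variance = kθ², so CV = 1/√k.
CV = SD/mean = 1500/1460 = 1.027, hence k = 1/CV² = 0.947.
Then θ = mean/k = 1460/0.947 = 1540.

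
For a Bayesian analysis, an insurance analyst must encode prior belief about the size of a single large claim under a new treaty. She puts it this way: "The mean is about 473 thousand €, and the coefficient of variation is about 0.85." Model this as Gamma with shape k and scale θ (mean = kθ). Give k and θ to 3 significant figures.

For Gamma(k, scale θ): mean = kθ, variance = kθ², so CV = 1/√k.
CV = 0.85, hence k = 1/CV² = 1.38.
Then θ = mean/k = 473/1.38 = 342.

k ≈ 1.38, θ ≈ 342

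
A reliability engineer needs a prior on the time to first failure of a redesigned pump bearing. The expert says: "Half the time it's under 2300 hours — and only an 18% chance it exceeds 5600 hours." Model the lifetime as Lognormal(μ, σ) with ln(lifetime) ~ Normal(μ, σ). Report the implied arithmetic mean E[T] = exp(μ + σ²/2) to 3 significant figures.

If T ~ Lognormal(μ,σ) then ln T ~ Normal(μ,σ), so the p-quantile of ln T is μ + z_p·σ.
ln(2300) = 7.741 and ln(5600) = 8.631; z_{0.5} = 0, z_{0.82} = 0.9154.
σ = (8.631 − 7.741)/(0.9154 − (0)) = 0.972.
μ = 7.741 − (0)·0.972 = 7.741.
E[T] = exp(μ + σ²/2) = exp(7.741 + 0.4725) = 3690 hours.

E[T] ≈ 3690 hours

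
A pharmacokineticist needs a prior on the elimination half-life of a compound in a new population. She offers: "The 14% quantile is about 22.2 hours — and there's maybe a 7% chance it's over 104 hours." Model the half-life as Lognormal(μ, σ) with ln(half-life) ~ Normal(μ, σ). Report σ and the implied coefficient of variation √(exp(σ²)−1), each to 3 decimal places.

If T ~ Lognormal(μ,σ) then ln T ~ Normal(μ,σ), so the p-quantile of ln T is μ + z_p·σ.
ln(22.2) = 3.1 and ln(104) = 4.644; z_{0.14} = -1.08, z_{0.93} = 1.476.
σ = (4.644 − 3.1)/(1.476 − (-1.08)) = 0.604.
μ = 3.1 − (-1.08)·0.604 = 3.753.
CV = √(exp(σ²)−1) = √(exp(0.3650)−1) = 0.664.

σ ≈ 0.604, CV ≈ 0.664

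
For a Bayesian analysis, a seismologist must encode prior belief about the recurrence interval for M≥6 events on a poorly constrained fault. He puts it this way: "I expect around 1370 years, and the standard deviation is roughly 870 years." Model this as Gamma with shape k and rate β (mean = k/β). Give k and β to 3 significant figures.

For Gamma(k, rate β): mean = k/β, variance = k/β², so CV = 1/√k.
CV = SD/mean = 870/1370 = 0.635, hence k = 1/CV² = 2.48.
Then β = k/mean = 2.48/1370 = 0.00181.

k ≈ 2.48, β ≈ 0.00181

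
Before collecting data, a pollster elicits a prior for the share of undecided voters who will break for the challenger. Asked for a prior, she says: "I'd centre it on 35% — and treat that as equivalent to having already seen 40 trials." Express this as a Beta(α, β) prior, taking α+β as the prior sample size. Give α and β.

α = 14, β = 26

Under the effective-sample-size interpretation, Beta(α, β) has prior mean α/(α+β) and prior sample size α+β.
So α+β = 40 and α/(α+β) = 0.35, giving α = 0.35·40 = 14 and β = 40 − 14 = 26.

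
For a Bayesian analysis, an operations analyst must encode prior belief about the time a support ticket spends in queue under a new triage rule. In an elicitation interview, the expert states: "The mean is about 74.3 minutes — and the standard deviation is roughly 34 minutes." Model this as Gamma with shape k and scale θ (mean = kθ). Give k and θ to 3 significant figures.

For Gamma(k, scale θ): mean = kθ, variance = kθ², so CV = 1/√k.
CV = SD/mean = 34/74.3 = 0.4576, hence k = 1/CV² = 4.78.
Then θ = mean/k = 74.3/4.78 = 15.6.

k ≈ 4.78, θ ≈ 15.6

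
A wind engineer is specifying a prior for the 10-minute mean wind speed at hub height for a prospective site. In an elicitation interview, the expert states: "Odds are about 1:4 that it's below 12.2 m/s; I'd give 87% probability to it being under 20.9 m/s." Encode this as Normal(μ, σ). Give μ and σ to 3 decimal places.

μ = 15.921, σ = 4.421

The p-quantile of Normal(μ,σ) is μ + z_p·σ, with z_{0.2} = -0.8416 and z_{0.87} = 1.126.
Eliminate σ: μ = (z₂·x₁ − z₁·x₂)/(z₂ − z₁) = (1.126·12.2 − (-0.8416)·20.9)/1.968 = 15.921.
Then σ = (x₂ − x₁)/(z₂ − z₁) = (20.9 − 12.2)/1.968 = 4.421.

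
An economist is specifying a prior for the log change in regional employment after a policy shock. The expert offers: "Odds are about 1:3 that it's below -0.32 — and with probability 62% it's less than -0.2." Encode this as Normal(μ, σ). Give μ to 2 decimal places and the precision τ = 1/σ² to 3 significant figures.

μ = -0.24, τ = 66.7

The p-quantile of Normal(μ,σ) is μ + z_p·σ, with z_{0.25} = -0.6745 and z_{0.62} = 0.3055.
Eliminate σ: μ = (z₂·x₁ − z₁·x₂)/(z₂ − z₁) = (0.3055·-0.32 − (-0.6745)·-0.2)/0.98 = -0.24.
Then σ = (x₂ − x₁)/(z₂ − z₁) = (-0.2 − -0.32)/0.98 = 0.12.
Precision τ = 1/σ² = 1/0.1225² = 66.7.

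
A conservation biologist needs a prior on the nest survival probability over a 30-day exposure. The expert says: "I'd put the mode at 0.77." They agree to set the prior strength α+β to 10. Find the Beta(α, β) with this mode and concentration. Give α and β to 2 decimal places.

α = 7.16, β = 2.84

For α,β > 1 the Beta mode is (α−1)/(α+β−2). With α+β = 10, the mode is (α−1)/8.
Set (α−1)/8 = 0.77 → α = 1 + 0.77·8 = 7.16.
β = 10 − α = 2.84.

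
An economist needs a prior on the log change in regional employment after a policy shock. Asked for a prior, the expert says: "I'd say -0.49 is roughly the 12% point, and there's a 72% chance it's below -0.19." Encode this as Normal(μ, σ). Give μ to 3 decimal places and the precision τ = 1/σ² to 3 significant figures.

The p-quantile of Normal(μ,σ) is μ + z_p·σ, with z_{0.12} = -1.175 and z_{0.72} = 0.5828.
Eliminate σ: μ = (z₂·x₁ − z₁·x₂)/(z₂ − z₁) = (0.5828·-0.49 − (-1.175)·-0.19)/1.758 = -0.289.
Then σ = (x₂ − x₁)/(z₂ − z₁) = (-0.19 − -0.49)/1.758 = 0.171.
Precision τ = 1/σ² = 1/0.1707² = 34.3.

μ = -0.289, τ = 34.3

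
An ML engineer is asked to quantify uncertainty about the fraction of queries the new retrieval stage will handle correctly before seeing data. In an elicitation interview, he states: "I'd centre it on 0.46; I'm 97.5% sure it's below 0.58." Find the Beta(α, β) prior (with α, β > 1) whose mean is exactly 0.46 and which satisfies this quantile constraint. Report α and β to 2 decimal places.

α ≈ 30.41, β ≈ 35.70

With mean 0.46 fixed, write α = 0.46s, β = 0.54s where s = α+β.
Need P(θ < 0.58) = 0.975 under Beta(0.46s, 0.54s). Normal approximation: (q−m)/√(m(1−m)/s) ≈ z_{0.975} = 1.96, so s ≈ 0.46·0.54·(1.96)²/(0.58−0.46)² = 66.3.
At s = 66.3: P(θ<0.58) ≈ 0.975. Adjusting to match 0.975 gives s ≈ 66.10.
So α = 0.46·66.10 ≈ 30.41, β = 0.54·66.10 ≈ 35.70.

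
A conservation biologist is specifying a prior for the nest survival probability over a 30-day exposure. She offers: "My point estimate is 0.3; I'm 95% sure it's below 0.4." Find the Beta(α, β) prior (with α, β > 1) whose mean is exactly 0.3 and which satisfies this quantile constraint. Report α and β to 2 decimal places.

α ≈ 18.10, β ≈ 42.24

With mean 0.3 fixed, write α = 0.3s, β = 0.7s where s = α+β.
Need P(θ < 0.4) = 0.95 under Beta(0.3s, 0.7s). Normal approximation: (q−m)/√(m(1−m)/s) ≈ z_{0.95} = 1.64, so s ≈ 0.3·0.7·(1.64)²/(0.4−0.3)² = 56.8.
At s = 56.8: P(θ<0.4) ≈ 0.945. Adjusting to match 0.95 gives s ≈ 60.34.
So α = 0.3·60.34 ≈ 18.10, β = 0.7·60.34 ≈ 42.24.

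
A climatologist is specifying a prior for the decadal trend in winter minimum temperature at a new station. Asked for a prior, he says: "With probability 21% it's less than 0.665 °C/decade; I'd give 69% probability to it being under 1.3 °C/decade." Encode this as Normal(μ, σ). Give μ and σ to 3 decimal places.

The p-quantile of Normal(μ,σ) is μ + z_p·σ, with z_{0.21} = -0.8064 and z_{0.69} = 0.4959.
Eliminate σ: μ = (z₂·x₁ − z₁·x₂)/(z₂ − z₁) = (0.4959·0.665 − (-0.8064)·1.3)/1.302 = 1.058.
Then σ = (x₂ − x₁)/(z₂ − z₁) = (1.3 − 0.665)/1.302 = 0.488.

μ = 1.058, σ = 0.488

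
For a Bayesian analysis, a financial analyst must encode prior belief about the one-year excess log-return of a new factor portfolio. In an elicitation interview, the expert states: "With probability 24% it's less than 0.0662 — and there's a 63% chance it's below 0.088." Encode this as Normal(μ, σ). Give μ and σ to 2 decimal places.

μ = 0.08, σ = 0.02

The p-quantile of Normal(μ,σ) is μ + z_p·σ, with z_{0.24} = -0.7063 and z_{0.63} = 0.3319.
Eliminate σ: μ = (z₂·x₁ − z₁·x₂)/(z₂ − z₁) = (0.3319·0.0662 − (-0.7063)·0.088)/1.038 = 0.08.
Then σ = (x₂ − x₁)/(z₂ − z₁) = (0.088 − 0.0662)/1.038 = 0.02.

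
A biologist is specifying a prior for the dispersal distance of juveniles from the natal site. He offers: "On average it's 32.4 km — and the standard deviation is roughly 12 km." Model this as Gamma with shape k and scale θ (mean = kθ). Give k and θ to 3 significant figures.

k ≈ 7.29, θ ≈ 4.44

For Gamma(k, scale θ): mean = kθ, variance = kθ², so CV = 1/√k.
CV = SD/mean = 12/32.4 = 0.3704, hence k = 1/CV² = 7.29.
Then θ = mean/k = 32.4/7.29 = 4.44.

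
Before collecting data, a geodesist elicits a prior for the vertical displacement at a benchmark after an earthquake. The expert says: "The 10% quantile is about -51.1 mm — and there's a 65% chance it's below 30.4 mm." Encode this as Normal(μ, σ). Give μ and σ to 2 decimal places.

μ = 11.56, σ = 48.89

The p-quantile of Normal(μ,σ) is μ + z_p·σ, with z_{0.1} = -1.282 and z_{0.65} = 0.3853.
Eliminate σ: μ = (z₂·x₁ − z₁·x₂)/(z₂ − z₁) = (0.3853·-51.1 − (-1.282)·30.4)/1.667 = 11.56.
Then σ = (x₂ − x₁)/(z₂ − z₁) = (30.4 − -51.1)/1.667 = 48.89.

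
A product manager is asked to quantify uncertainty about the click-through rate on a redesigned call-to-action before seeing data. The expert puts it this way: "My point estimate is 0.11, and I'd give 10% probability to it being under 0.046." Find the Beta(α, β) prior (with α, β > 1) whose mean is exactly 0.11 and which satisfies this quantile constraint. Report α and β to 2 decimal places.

α ≈ 3.39, β ≈ 27.46

With mean 0.11 fixed, write α = 0.11s, β = 0.89s where s = α+β.
Need P(θ < 0.046) = 0.1 under Beta(0.11s, 0.89s). Normal approximation: (q−m)/√(m(1−m)/s) ≈ z_{0.1} = -1.28, so s ≈ 0.11·0.89·(-1.28)²/(0.046−0.11)² = 39.3.
At s = 39.3: P(θ<0.046) ≈ 0.069. Adjusting to match 0.1 gives s ≈ 30.85.
So α = 0.11·30.85 ≈ 3.39, β = 0.89·30.85 ≈ 27.46.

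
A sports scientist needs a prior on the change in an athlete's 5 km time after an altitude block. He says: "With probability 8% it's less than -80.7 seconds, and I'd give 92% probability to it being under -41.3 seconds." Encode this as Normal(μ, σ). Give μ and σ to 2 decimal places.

The p-quantile of Normal(μ,σ) is μ + z_p·σ, with z_{0.08} = -1.405 and z_{0.92} = 1.405.
Eliminate σ: μ = (z₂·x₁ − z₁·x₂)/(z₂ − z₁) = (1.405·-80.7 − (-1.405)·-41.3)/2.81 = -61.00.
Then σ = (x₂ − x₁)/(z₂ − z₁) = (-41.3 − -80.7)/2.81 = 14.02.

μ = -61.00, σ = 14.02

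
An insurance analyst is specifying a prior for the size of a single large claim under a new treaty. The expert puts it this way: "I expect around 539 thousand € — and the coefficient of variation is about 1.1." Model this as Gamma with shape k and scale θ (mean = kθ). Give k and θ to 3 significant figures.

k ≈ 0.826, θ ≈ 652

For Gamma(k, scale θ): mean = kθ, variance = kθ², so CV = 1/√k.
CV = 1.1, hence k = 1/CV² = 0.826.
Then θ = mean/k = 539/0.826 = 652.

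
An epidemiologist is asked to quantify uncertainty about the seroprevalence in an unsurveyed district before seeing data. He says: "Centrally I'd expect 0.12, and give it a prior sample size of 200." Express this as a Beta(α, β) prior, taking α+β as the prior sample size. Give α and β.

α = 24, β = 176

Under the effective-sample-size interpretation, Beta(α, β) has prior mean α/(α+β) and prior sample size α+β.
So α+β = 200 and α/(α+β) = 0.12, giving α = 0.12·200 = 24 and β = 200 − 24 = 176.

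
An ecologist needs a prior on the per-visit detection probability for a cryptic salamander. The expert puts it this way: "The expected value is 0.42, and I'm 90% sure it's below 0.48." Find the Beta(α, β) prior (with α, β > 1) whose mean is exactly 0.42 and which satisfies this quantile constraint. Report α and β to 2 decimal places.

α ≈ 47.01, β ≈ 64.92

With mean 0.42 fixed, write α = 0.42s, β = 0.58s where s = α+β.
Need P(θ < 0.48) = 0.9 under Beta(0.42s, 0.58s). Normal approximation: (q−m)/√(m(1−m)/s) ≈ z_{0.9} = 1.28, so s ≈ 0.42·0.58·(1.28)²/(0.48−0.42)² = 111.1.
At s = 111.1: P(θ<0.48) ≈ 0.899. Adjusting to match 0.9 gives s ≈ 111.93.
So α = 0.42·111.93 ≈ 47.01, β = 0.58·111.93 ≈ 64.92.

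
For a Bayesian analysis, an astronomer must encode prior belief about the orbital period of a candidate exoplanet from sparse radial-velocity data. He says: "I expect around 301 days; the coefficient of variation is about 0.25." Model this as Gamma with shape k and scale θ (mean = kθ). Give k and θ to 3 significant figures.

For Gamma(k, scale θ): mean = kθ, variance = kθ², so CV = 1/√k.
CV = 0.25, hence k = 1/CV² = 16.
Then θ = mean/k = 301/16 = 18.8.

k ≈ 16, θ ≈ 18.8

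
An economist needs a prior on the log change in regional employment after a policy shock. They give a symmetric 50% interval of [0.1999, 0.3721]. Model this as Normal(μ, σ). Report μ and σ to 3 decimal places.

μ = 0.286, σ = 0.128

A symmetric 50% interval runs μ ± z·σ with z = 0.6745.
Half-width = 0.0861, so σ = 0.0861/0.6745 = 0.128.
μ is the interval midpoint, 0.286.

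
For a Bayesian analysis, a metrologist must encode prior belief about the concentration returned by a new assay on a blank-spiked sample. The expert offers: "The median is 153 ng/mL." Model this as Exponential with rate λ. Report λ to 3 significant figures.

λ ≈ 0.00453

Exponential median = ln 2 / λ, so λ = ln 2 / 153.0 = 0.00453.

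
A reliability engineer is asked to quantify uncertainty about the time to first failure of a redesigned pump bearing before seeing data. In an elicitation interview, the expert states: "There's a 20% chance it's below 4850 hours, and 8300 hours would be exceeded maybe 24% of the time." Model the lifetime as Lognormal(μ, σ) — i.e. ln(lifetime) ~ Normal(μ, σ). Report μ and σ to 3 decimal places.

μ ≈ 8.779, σ ≈ 0.347

If T ~ Lognormal(μ,σ) then ln T ~ Normal(μ,σ), so the p-quantile of ln T is μ + z_p·σ.
ln(4850) = 8.487 and ln(8300) = 9.024; z_{0.2} = -0.8416, z_{0.76} = 0.7063.
σ = (9.024 − 8.487)/(0.7063 − (-0.8416)) = 0.347.
μ = 8.487 − (-0.8416)·0.347 = 8.779.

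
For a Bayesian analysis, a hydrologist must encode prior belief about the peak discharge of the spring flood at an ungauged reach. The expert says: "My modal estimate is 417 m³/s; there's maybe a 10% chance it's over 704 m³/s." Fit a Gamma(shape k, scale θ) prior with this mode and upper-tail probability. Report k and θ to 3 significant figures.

Gamma(k,θ) with k>1 has mode (k−1)θ, so θ = 417/(k−1).
Need P(X < 704) = 0.9 with θ tied to k this way. Start at k = 2, θ = 417: P(X<704) ≈ 0.503.
Too low — raise k to concentrate. Iterating converges to k ≈ 7.9.
Then θ = 417/(7.9−1) ≈ 60.5.

k ≈ 7.9, θ ≈ 60.5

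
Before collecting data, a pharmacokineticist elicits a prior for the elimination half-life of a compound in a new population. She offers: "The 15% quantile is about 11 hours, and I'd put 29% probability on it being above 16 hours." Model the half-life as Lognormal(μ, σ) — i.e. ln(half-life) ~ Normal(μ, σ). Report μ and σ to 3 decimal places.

μ ≈ 2.642, σ ≈ 0.236

If T ~ Lognormal(μ,σ) then ln T ~ Normal(μ,σ), so the p-quantile of ln T is μ + z_p·σ.
ln(11) = 2.398 and ln(16) = 2.773; z_{0.15} = -1.036, z_{0.71} = 0.5534.
σ = (2.773 − 2.398)/(0.5534 − (-1.036)) = 0.236.
μ = 2.398 − (-1.036)·0.236 = 2.642.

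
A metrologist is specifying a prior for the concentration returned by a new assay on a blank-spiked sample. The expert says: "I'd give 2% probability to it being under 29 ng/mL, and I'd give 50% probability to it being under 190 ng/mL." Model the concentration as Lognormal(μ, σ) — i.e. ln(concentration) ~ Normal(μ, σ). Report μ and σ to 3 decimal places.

μ ≈ 5.247, σ ≈ 0.915

If T ~ Lognormal(μ,σ) then ln T ~ Normal(μ,σ), so the p-quantile of ln T is μ + z_p·σ.
ln(29) = 3.367 and ln(190) = 5.247; z_{0.02} = -2.054, z_{0.5} = 0.
σ = (5.247 − 3.367)/(0 − (-2.054)) = 0.915.
μ = 3.367 − (-2.054)·0.915 = 5.247.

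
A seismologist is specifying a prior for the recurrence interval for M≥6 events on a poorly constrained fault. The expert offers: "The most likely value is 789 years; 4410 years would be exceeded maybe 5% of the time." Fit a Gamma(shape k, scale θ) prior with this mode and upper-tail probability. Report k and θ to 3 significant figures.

Gamma(k,θ) with k>1 has mode (k−1)θ, so θ = 789/(k−1).
Need P(X < 4410) = 0.95 with θ tied to k this way. Start at k = 2, θ = 789: P(X<4410) ≈ 0.975.
Too high — lower k to spread out. Iterating converges to k ≈ 1.79.
Then θ = 789/(1.79−1) ≈ 1000.

k ≈ 1.79, θ ≈ 1000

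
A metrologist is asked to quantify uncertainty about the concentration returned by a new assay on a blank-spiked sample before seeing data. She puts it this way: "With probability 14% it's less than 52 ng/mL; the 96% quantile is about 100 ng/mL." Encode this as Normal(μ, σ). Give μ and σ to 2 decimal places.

The p-quantile of Normal(μ,σ) is μ + z_p·σ, with z_{0.14} = -1.08 and z_{0.96} = 1.751.
Eliminate σ: μ = (z₂·x₁ − z₁·x₂)/(z₂ − z₁) = (1.751·52 − (-1.08)·100)/2.831 = 70.32.
Then σ = (x₂ − x₁)/(z₂ − z₁) = (100 − 52)/2.831 = 16.96.

μ = 70.32, σ = 16.96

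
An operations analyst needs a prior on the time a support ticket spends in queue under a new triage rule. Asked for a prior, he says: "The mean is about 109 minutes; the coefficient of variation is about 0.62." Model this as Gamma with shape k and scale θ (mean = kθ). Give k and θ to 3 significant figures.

For Gamma(k, scale θ): mean = kθ, variance = kθ², so CV = 1/√k.
CV = 0.62, hence k = 1/CV² = 2.6.
Then θ = mean/k = 109/2.6 = 41.9.

k ≈ 2.6, θ ≈ 41.9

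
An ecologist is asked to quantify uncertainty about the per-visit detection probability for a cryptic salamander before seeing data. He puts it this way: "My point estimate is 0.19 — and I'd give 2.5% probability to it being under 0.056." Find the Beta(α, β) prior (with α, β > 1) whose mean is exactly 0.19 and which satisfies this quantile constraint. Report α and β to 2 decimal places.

With mean 0.19 fixed, write α = 0.19s, β = 0.81s where s = α+β.
Need P(θ < 0.056) = 0.025 under Beta(0.19s, 0.81s). Normal approximation: (q−m)/√(m(1−m)/s) ≈ z_{0.025} = -1.96, so s ≈ 0.19·0.81·(-1.96)²/(0.056−0.19)² = 32.9.
At s = 32.9: P(θ<0.056) ≈ 0.005. Adjusting to match 0.025 gives s ≈ 20.52.
So α = 0.19·20.52 ≈ 3.90, β = 0.81·20.52 ≈ 16.62.

α ≈ 3.90, β ≈ 16.62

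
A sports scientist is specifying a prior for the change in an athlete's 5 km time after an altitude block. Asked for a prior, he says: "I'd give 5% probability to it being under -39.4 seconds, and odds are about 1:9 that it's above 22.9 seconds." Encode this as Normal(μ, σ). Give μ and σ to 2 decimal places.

The p-quantile of Normal(μ,σ) is μ + z_p·σ, with z_{0.05} = -1.645 and z_{0.9} = 1.282.
Eliminate σ: μ = (z₂·x₁ − z₁·x₂)/(z₂ − z₁) = (1.282·-39.4 − (-1.645)·22.9)/2.926 = -4.38.
Then σ = (x₂ − x₁)/(z₂ − z₁) = (22.9 − -39.4)/2.926 = 21.29.

μ = -4.38, σ = 21.29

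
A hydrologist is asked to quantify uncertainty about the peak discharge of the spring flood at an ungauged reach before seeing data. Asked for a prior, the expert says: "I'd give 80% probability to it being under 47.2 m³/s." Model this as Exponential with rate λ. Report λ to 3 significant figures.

P(T < 47.2) = 1 − e^(−λ·47.2) = 0.8, so λ = −ln(1−0.8)/47.2 = −ln(0.2)/47.2 = 0.0341.

λ ≈ 0.0341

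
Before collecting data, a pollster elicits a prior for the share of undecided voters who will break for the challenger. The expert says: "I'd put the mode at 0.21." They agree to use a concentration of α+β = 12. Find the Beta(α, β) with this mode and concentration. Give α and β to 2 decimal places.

For α,β > 1 the Beta mode is (α−1)/(α+β−2). With α+β = 12, the mode is (α−1)/10.
Set (α−1)/10 = 0.21 → α = 1 + 0.21·10 = 3.10.
β = 12 − α = 8.90.

α = 3.10, β = 8.90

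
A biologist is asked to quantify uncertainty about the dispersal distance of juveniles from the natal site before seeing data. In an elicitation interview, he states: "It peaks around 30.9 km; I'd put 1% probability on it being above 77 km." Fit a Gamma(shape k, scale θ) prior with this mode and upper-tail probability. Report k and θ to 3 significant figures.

Gamma(k,θ) with k>1 has mode (k−1)θ, so θ = 30.9/(k−1).
Need P(X < 77) = 0.99 with θ tied to k this way. Start at k = 2, θ = 30.9: P(X<77) ≈ 0.711.
Too low — raise k to concentrate. Iterating converges to k ≈ 6.63.
Then θ = 30.9/(6.63−1) ≈ 5.48.

k ≈ 6.63, θ ≈ 5.48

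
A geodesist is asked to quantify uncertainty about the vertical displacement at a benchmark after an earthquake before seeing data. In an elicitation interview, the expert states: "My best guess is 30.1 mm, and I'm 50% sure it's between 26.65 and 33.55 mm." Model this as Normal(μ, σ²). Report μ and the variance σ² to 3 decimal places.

μ = 30.100, σ² = 26.163

A symmetric 50% interval runs μ ± z·σ with z = 0.6745.
Half-width = 3.45, so σ = 3.45/0.6745 = 5.1150 and σ² = 26.163.
μ is the stated best guess, 30.100.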